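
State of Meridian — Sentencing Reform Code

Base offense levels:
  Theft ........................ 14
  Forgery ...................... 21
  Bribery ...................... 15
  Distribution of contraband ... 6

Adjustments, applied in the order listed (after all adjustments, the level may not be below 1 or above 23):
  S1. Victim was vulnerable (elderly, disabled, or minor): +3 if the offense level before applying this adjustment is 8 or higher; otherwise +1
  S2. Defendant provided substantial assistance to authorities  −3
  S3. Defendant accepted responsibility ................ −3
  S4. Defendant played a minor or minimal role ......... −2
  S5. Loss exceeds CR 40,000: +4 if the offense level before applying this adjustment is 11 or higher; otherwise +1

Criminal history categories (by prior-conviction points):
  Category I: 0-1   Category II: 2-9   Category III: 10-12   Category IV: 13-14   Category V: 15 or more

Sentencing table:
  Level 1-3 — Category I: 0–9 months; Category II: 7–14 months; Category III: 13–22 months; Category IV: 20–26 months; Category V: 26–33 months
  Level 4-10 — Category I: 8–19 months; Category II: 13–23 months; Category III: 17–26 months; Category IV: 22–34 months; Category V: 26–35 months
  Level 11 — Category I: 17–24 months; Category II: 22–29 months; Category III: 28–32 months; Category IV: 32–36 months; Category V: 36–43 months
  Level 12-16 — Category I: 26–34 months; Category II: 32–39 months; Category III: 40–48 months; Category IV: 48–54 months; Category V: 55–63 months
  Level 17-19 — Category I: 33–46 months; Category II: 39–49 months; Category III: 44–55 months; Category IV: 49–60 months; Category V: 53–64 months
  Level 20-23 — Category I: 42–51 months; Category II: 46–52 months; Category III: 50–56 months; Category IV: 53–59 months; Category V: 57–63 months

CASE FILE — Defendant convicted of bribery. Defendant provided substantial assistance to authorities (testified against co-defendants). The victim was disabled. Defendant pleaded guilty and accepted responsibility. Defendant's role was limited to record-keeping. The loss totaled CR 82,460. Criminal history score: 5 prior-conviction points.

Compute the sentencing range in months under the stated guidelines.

Base offense level for bribery: 15.
S1 applies (level before this adjustment is 15 ≥ 8, so +3): 15 + 3 = 18.
S2 applies: 18 − 3 = 15.
S3 applies: 15 − 3 = 12.
S4 applies: 12 − 2 = 10.
S5 applies (level before this adjustment is 10 < 11, so +1): 10 + 1 = 11.
Final offense level: 11.
Criminal history: 5 prior points → Category II (2-9).
Level 11 falls in the 11 band.
Grid: Level 11 × Category II = 22-29 months.

22-29 months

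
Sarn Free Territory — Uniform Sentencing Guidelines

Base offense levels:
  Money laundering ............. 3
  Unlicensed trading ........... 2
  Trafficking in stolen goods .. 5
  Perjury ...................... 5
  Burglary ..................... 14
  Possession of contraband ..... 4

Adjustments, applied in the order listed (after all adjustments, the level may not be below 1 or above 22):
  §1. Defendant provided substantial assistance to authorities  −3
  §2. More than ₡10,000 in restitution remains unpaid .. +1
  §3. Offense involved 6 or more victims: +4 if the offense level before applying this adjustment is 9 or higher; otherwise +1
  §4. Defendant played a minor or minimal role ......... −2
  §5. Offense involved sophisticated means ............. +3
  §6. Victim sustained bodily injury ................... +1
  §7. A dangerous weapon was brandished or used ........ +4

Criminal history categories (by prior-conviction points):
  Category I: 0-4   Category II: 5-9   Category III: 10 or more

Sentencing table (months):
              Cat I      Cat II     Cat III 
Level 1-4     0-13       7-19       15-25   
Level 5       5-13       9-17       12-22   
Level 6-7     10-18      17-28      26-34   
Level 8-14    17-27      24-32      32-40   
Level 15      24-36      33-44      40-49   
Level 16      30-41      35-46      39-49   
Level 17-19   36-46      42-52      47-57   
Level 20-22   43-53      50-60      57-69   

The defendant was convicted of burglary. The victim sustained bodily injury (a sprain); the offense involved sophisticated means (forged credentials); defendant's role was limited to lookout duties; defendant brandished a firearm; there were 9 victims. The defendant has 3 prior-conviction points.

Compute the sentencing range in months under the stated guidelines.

Base offense level for burglary: 14.
§3 applies (level before this adjustment is 14 ≥ 9, so +4): 14 + 4 = 18.
§4 applies: 18 − 2 = 16.
§5 applies: 16 + 3 = 19.
§6 applies: 19 + 1 = 20.
§7 applies: 20 + 4 = 24.
Level 24 exceeds the maximum of 22; capped at 22.
Final offense level: 22.
Criminal history: 3 prior points → Category I (0-4).
Level 22 falls in the 20-22 band.
Grid: Level 20-22 × Category I = 43-53 months.

43-53 months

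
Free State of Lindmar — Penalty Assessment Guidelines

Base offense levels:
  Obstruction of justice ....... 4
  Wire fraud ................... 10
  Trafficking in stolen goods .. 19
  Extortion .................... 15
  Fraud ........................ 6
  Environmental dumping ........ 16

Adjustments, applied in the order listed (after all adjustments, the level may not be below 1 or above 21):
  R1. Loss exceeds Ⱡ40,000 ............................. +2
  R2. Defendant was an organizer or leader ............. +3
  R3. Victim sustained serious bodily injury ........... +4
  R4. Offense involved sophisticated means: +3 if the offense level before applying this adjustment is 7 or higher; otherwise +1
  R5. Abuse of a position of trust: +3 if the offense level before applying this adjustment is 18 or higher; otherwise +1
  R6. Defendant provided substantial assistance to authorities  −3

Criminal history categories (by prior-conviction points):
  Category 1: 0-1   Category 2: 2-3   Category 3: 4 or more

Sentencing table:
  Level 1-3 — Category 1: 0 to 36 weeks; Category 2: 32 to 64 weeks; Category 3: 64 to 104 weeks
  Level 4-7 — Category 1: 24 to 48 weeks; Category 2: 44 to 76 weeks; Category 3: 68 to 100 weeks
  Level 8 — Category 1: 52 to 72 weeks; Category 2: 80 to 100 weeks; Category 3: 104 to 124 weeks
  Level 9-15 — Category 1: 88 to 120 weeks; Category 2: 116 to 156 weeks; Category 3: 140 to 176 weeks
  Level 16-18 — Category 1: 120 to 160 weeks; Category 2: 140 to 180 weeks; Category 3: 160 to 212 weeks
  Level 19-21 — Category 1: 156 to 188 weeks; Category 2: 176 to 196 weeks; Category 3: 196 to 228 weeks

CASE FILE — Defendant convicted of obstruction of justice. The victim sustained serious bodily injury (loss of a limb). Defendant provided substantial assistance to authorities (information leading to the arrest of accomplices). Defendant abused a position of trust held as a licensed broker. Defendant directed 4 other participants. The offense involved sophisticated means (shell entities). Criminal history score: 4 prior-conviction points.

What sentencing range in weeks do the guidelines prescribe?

Base offense level for obstruction of justice: 4.
R2 applies: 4 + 3 = 7.
R3 applies: 7 + 4 = 11.
R4 applies (level before this adjustment is 11 ≥ 7, so +3): 11 + 3 = 14.
R5 applies (level before this adjustment is 14 < 18, so +1): 14 + 1 = 15.
R6 applies: 15 − 3 = 12.
Final offense level: 12.
Criminal history: 4 prior points → Category 3 (4+).
Level 12 falls in the 9-15 band.
Grid: Level 9-15 × Category 3 = 140-176 weeks.

140-176 weeks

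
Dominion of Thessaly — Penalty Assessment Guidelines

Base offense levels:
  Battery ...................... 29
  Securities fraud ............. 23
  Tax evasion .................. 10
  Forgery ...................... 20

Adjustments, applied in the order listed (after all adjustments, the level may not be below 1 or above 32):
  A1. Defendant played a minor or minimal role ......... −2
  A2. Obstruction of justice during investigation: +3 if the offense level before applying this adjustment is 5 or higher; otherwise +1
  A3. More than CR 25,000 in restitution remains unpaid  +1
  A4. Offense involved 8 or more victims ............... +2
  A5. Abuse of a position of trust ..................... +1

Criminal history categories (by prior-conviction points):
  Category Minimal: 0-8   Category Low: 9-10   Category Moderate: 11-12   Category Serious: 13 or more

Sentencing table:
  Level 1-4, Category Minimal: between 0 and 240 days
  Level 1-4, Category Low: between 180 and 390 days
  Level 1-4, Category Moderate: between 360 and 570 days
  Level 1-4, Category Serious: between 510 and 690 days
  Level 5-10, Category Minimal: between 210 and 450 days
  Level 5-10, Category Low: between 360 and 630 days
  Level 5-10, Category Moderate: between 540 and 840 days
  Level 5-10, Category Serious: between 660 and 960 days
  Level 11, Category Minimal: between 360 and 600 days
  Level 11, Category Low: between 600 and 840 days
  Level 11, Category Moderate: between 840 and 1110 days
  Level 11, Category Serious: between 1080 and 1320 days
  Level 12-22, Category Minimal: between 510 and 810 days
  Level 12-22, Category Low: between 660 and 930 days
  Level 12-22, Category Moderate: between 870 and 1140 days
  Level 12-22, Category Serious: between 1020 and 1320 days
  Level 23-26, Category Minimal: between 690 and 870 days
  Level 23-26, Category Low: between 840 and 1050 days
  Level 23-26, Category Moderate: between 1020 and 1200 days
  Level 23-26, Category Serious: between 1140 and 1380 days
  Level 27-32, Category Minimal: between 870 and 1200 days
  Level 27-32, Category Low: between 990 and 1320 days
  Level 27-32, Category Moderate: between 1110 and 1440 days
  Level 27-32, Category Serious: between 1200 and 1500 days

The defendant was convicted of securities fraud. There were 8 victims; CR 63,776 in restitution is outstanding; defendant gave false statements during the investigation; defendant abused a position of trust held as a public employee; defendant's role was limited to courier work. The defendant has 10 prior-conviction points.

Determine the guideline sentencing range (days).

990-1320 days

Base offense level for securities fraud: 23.
A1 applies: 23 − 2 = 21.
A2 applies (level before this adjustment is 21 ≥ 5, so +3): 21 + 3 = 24.
A3 applies: 24 + 1 = 25.
A4 applies: 25 + 2 = 27.
A5 applies: 27 + 1 = 28.
Final offense level: 28.
Criminal history: 10 prior points → Category Low (9-10).
Level 28 falls in the 27-32 band.
Grid: Level 27-32 × Category Low = 990-1320 days.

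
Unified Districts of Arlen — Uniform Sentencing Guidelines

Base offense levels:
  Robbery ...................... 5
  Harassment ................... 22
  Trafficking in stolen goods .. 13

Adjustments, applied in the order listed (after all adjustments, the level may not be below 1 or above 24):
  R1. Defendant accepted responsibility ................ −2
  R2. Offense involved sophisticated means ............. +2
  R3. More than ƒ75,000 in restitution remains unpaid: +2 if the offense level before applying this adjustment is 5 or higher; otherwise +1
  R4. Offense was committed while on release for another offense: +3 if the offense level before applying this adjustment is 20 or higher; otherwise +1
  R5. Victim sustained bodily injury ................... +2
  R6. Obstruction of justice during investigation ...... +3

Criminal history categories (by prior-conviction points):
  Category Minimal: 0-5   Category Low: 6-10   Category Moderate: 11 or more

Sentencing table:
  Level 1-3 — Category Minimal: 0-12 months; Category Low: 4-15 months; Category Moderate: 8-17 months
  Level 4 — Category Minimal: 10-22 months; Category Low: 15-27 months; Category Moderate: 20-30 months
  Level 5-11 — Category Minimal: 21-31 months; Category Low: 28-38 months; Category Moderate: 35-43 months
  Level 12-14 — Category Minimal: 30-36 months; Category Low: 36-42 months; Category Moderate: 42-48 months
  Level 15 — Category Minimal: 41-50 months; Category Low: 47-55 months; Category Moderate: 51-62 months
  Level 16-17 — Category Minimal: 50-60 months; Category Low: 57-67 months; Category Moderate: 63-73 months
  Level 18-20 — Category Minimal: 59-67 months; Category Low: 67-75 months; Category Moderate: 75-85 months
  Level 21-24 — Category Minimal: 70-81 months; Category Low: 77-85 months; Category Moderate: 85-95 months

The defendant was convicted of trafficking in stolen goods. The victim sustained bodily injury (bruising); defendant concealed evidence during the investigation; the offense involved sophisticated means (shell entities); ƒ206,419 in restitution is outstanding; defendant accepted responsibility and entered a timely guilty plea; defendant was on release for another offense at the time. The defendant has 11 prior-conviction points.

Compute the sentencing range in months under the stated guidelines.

85-95 months

Base offense level for trafficking in stolen goods: 13.
R1 applies: 13 − 2 = 11.
R2 applies: 11 + 2 = 13.
R3 applies (level before this adjustment is 13 ≥ 5, so +2): 13 + 2 = 15.
R4 applies (level before this adjustment is 15 < 20, so +1): 15 + 1 = 16.
R5 applies: 16 + 2 = 18.
R6 applies: 18 + 3 = 21.
Final offense level: 21.
Criminal history: 11 prior points → Category Moderate (11+).
Level 21 falls in the 21-24 band.
Grid: Level 21-24 × Category Moderate = 85-95 months.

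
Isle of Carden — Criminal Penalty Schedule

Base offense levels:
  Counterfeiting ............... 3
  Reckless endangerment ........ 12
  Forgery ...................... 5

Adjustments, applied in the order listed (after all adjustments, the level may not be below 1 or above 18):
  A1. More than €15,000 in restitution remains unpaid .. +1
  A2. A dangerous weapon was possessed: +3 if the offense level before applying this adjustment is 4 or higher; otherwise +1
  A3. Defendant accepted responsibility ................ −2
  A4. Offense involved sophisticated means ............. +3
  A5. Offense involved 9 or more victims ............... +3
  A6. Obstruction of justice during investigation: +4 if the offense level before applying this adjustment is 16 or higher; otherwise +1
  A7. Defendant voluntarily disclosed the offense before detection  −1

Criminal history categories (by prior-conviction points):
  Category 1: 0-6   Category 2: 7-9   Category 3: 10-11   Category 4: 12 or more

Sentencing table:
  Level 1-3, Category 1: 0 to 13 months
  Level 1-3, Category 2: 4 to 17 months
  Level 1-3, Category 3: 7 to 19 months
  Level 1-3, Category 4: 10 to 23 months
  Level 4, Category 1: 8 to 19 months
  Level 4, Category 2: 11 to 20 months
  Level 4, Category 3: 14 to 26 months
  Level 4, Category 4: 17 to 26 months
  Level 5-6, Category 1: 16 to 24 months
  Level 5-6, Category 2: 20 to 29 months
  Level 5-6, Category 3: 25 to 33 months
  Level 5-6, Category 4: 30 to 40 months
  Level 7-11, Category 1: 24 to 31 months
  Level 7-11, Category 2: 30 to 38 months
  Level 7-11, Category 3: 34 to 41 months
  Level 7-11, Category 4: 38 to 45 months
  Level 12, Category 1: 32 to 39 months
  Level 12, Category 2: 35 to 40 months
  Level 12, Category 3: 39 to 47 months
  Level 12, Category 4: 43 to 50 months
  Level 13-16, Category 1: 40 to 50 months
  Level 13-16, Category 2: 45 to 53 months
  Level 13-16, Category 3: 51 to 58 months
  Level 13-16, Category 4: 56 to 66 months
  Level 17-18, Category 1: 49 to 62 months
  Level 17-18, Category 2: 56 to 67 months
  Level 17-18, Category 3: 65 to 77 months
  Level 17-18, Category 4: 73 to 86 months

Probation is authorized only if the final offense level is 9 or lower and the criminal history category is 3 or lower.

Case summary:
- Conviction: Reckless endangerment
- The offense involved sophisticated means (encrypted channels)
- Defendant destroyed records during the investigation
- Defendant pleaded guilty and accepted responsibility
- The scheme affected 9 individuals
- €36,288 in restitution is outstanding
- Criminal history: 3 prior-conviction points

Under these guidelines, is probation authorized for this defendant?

Base offense level for reckless endangerment: 12.
A1 applies: 12 + 1 = 13.
A3 applies: 13 − 2 = 11.
A4 applies: 11 + 3 = 14.
A5 applies: 14 + 3 = 17.
A6 applies (level before this adjustment is 17 ≥ 16, so +4): 17 + 4 = 21.
A7 does not apply.
Level 21 exceeds the maximum of 18; capped at 18.
Final offense level: 18.
Criminal history: 3 prior points → Category 1 (0-6).
Level 18 falls in the 17-18 band.
Grid: Level 17-18 × Category 1 = 49-62 months.
Probation check: level 18 > 9 and category 1 ≤ 3 → not eligible.

No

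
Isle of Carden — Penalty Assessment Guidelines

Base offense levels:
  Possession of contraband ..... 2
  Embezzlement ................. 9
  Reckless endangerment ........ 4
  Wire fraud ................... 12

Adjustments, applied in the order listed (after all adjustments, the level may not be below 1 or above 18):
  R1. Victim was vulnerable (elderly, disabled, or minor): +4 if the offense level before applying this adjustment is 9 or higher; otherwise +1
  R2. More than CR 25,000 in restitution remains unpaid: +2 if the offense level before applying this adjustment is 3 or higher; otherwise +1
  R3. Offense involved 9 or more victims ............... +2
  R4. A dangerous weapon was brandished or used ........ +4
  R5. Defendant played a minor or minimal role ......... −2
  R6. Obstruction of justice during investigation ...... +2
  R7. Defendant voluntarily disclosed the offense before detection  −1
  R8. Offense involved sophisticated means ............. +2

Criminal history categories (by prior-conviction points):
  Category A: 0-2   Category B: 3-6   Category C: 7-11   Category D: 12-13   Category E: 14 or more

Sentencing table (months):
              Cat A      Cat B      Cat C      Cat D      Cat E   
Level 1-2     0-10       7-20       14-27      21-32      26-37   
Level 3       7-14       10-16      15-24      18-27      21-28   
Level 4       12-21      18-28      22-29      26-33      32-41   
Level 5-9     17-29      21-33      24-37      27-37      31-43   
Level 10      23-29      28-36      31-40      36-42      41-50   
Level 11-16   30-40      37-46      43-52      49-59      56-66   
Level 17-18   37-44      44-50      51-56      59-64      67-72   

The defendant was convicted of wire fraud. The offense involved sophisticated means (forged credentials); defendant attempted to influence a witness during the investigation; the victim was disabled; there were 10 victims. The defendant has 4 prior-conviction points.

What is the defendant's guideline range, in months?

Base offense level for wire fraud: 12.
R1 applies (level before this adjustment is 12 ≥ 9, so +4): 12 + 4 = 16.
R2 does not apply.
R3 applies: 16 + 2 = 18.
R4 does not apply.
R6 applies: 18 + 2 = 20.
R7 does not apply.
R8 applies: 20 + 2 = 22.
Level 22 exceeds the maximum of 18; capped at 18.
Final offense level: 18.
Criminal history: 4 prior points → Category B (3-6).
Level 18 falls in the 17-18 band.
Grid: Level 17-18 × Category B = 44-50 months.

44-50 months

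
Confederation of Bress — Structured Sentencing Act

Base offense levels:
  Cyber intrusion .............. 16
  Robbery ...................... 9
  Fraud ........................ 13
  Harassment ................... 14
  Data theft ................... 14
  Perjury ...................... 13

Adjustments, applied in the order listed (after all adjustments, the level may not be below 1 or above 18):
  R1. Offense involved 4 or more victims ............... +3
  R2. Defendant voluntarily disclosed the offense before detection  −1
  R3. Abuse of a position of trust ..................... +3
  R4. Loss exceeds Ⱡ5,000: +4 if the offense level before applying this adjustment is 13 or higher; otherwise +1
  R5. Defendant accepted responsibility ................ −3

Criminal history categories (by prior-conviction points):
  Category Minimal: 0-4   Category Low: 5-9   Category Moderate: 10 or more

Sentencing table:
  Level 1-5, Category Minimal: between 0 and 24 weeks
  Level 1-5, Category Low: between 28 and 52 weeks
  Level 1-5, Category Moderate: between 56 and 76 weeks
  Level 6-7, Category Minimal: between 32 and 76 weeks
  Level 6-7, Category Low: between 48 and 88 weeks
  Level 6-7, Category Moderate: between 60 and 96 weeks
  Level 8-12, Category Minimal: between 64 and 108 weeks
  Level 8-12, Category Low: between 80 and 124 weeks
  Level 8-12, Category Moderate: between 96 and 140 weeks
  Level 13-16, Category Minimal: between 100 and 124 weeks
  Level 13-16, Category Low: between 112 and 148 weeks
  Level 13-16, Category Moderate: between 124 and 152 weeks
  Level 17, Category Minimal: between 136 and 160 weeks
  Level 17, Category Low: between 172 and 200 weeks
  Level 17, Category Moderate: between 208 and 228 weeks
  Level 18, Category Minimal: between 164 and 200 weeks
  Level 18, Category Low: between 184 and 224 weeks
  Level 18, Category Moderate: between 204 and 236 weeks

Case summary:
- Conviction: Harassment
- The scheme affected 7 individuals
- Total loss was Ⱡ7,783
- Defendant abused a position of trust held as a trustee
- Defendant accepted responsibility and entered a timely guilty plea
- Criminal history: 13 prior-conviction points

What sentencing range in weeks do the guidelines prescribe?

204-236 weeks

Base offense level for harassment: 14.
R1 applies: 14 + 3 = 17.
R3 applies: 17 + 3 = 20.
R4 applies (level before this adjustment is 20 ≥ 13, so +4): 20 + 4 = 24.
R5 applies: 24 − 3 = 21.
Level 21 exceeds the maximum of 18; capped at 18.
Final offense level: 18.
Criminal history: 13 prior points → Category Moderate (10+).
Level 18 falls in the 18 band.
Grid: Level 18 × Category Moderate = 204-236 weeks.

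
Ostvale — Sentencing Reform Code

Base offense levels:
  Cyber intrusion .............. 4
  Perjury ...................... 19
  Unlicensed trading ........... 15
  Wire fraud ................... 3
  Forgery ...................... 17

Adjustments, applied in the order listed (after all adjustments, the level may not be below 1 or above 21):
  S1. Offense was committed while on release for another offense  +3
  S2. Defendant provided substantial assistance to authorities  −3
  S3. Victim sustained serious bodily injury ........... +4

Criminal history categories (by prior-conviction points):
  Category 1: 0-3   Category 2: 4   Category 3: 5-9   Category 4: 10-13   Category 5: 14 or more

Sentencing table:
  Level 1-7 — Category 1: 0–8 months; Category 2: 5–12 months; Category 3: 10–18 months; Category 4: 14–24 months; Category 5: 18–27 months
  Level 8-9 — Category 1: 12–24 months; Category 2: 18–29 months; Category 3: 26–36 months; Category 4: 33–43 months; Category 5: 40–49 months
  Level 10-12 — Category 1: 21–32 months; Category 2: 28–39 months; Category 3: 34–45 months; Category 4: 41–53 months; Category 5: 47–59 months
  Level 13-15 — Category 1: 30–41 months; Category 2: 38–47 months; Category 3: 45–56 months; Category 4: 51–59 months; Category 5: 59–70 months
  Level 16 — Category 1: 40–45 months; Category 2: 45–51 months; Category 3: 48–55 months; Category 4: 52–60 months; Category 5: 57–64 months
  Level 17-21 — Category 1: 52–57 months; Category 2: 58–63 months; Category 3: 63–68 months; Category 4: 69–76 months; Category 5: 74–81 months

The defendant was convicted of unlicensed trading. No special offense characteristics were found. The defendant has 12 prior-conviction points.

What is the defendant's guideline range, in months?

Base offense level for unlicensed trading: 15.
Final offense level: 15.
Criminal history: 12 prior points → Category 4 (10-13).
Level 15 falls in the 13-15 band.
Grid: Level 13-15 × Category 4 = 51-59 months.

51-59 months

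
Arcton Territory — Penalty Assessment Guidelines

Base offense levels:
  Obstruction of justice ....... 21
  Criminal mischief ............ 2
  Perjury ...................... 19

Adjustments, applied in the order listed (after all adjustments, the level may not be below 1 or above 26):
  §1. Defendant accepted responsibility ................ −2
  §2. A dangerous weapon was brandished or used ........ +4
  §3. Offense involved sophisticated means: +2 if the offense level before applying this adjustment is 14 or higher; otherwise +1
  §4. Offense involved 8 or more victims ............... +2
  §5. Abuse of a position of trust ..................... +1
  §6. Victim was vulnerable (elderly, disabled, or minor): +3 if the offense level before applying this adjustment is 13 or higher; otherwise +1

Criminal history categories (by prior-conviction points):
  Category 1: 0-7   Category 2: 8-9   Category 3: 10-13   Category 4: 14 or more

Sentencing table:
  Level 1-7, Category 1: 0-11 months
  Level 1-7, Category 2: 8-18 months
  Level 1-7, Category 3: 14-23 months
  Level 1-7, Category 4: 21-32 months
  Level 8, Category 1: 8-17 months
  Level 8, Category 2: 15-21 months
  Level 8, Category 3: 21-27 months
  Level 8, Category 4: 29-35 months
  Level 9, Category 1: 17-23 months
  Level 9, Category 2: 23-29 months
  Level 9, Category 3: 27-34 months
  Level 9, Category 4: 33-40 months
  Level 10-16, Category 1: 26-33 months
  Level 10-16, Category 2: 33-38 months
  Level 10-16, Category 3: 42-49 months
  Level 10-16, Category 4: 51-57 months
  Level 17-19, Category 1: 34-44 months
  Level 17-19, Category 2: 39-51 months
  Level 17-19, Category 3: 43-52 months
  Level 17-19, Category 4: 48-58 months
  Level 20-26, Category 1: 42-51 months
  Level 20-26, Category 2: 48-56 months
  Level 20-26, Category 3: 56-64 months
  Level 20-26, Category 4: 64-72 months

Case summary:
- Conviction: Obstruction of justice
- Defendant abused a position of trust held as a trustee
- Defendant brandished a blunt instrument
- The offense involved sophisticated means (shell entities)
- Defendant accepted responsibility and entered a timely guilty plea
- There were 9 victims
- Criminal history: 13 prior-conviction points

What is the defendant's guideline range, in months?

Base offense level for obstruction of justice: 21.
§1 applies: 21 − 2 = 19.
§2 applies: 19 + 4 = 23.
§3 applies (level before this adjustment is 23 ≥ 14, so +2): 23 + 2 = 25.
§4 applies: 25 + 2 = 27.
§5 applies: 27 + 1 = 28.
Level 28 exceeds the maximum of 26; capped at 26.
Final offense level: 26.
Criminal history: 13 prior points → Category 3 (10-13).
Level 26 falls in the 20-26 band.
Grid: Level 20-26 × Category 3 = 56-64 months.

56-64 months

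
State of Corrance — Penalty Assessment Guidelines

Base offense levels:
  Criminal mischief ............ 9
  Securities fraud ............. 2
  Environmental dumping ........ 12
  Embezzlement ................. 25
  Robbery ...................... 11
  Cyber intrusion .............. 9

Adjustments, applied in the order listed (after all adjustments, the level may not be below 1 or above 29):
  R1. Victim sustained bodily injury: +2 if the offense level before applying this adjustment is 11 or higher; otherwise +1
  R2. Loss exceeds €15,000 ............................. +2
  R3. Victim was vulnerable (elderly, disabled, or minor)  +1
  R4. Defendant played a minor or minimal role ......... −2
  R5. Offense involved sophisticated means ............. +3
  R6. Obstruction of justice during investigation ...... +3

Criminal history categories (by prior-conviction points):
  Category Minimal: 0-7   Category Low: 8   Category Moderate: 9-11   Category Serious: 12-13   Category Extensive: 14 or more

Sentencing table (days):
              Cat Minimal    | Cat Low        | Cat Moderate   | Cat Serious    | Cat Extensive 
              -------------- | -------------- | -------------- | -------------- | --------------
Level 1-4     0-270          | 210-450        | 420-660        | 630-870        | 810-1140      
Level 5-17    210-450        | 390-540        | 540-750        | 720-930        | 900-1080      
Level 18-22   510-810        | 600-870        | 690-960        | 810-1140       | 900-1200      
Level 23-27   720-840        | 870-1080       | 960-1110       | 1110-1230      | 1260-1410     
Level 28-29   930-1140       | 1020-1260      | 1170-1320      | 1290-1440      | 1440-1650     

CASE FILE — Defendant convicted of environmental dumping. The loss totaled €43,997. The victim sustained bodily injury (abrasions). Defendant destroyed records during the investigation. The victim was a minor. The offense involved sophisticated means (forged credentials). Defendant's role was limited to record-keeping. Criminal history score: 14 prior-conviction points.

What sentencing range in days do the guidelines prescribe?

900-1200 days

Base offense level for environmental dumping: 12.
R1 applies (level before this adjustment is 12 ≥ 11, so +2): 12 + 2 = 14.
R2 applies: 14 + 2 = 16.
R3 applies: 16 + 1 = 17.
R4 applies: 17 − 2 = 15.
R5 applies: 15 + 3 = 18.
R6 applies: 18 + 3 = 21.
Final offense level: 21.
Criminal history: 14 prior points → Category Extensive (14+).
Level 21 falls in the 18-22 band.
Grid: Level 18-22 × Category Extensive = 900-1200 days.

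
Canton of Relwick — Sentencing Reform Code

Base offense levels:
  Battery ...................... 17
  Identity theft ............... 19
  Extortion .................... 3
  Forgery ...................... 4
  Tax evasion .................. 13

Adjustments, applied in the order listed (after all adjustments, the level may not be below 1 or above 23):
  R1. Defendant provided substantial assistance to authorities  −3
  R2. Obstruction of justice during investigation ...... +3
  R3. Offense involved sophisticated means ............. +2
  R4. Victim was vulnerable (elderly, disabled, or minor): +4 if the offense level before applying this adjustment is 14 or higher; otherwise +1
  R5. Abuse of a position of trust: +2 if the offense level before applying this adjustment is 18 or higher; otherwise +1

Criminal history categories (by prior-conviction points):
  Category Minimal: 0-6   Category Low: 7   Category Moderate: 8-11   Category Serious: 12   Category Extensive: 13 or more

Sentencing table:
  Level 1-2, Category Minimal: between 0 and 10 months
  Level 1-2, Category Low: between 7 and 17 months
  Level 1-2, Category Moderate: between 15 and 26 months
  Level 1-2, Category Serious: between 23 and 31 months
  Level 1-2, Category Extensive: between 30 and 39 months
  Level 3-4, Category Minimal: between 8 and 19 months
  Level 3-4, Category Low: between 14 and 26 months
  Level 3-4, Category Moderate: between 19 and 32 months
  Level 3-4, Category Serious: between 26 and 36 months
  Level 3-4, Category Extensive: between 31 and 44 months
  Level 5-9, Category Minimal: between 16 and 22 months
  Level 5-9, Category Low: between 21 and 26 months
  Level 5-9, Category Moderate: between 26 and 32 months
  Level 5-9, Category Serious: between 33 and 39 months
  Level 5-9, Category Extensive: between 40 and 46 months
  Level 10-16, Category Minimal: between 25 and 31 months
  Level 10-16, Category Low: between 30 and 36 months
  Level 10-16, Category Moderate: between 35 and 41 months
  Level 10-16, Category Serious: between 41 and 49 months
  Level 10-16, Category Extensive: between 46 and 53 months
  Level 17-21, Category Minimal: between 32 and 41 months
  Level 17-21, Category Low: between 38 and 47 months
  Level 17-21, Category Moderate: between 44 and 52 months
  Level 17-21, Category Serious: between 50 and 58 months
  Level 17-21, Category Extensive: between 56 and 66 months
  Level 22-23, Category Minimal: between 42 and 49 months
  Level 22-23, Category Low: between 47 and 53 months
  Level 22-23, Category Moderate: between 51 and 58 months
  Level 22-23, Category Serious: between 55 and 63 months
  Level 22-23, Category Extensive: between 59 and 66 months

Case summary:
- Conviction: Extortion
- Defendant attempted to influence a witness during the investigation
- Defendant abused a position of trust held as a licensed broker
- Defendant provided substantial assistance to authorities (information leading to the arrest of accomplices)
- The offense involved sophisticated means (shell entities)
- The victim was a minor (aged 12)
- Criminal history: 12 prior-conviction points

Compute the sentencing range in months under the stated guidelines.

Base offense level for extortion: 3.
R1 applies: 3 − 3 = 0.
R2 applies: 0 + 3 = 3.
R3 applies: 3 + 2 = 5.
R4 applies (level before this adjustment is 5 < 14, so +1): 5 + 1 = 6.
R5 applies (level before this adjustment is 6 < 18, so +1): 6 + 1 = 7.
Final offense level: 7.
Criminal history: 12 prior points → Category Serious (12).
Level 7 falls in the 5-9 band.
Grid: Level 5-9 × Category Serious = 33-39 months.

33-39 months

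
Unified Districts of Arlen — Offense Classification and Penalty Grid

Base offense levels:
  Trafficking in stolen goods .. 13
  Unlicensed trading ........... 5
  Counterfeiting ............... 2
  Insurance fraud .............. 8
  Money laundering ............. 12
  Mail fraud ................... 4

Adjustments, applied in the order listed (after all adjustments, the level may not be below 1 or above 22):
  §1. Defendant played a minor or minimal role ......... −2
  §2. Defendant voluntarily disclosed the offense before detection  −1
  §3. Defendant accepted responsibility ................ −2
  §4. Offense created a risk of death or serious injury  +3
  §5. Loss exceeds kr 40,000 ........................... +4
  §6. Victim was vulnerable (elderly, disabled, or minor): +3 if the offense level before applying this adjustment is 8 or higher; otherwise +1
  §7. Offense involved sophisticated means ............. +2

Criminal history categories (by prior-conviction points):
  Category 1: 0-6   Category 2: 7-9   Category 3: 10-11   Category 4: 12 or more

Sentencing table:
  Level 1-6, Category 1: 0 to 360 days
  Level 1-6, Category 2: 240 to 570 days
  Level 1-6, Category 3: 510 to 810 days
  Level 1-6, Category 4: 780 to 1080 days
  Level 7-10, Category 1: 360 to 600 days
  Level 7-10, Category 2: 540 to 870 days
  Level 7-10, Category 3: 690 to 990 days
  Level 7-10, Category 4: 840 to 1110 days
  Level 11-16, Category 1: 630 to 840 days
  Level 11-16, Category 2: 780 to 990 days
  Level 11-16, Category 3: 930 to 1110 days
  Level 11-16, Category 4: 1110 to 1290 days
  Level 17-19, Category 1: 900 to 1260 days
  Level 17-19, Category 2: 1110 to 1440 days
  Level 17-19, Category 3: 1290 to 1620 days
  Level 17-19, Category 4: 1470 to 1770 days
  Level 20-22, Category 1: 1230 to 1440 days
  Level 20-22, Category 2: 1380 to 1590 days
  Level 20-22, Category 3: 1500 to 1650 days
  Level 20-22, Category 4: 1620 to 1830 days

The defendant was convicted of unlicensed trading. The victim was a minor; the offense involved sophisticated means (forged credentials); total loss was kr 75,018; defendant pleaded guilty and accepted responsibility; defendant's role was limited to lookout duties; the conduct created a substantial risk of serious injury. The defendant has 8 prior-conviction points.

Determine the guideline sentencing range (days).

780-990 days

Base offense level for unlicensed trading: 5.
§1 applies: 5 − 2 = 3.
§3 applies: 3 − 2 = 1.
§4 applies: 1 + 3 = 4.
§5 applies: 4 + 4 = 8.
§6 applies (level before this adjustment is 8 ≥ 8, so +3): 8 + 3 = 11.
§7 applies: 11 + 2 = 13.
Final offense level: 13.
Criminal history: 8 prior points → Category 2 (7-9).
Level 13 falls in the 11-16 band.
Grid: Level 11-16 × Category 2 = 780-990 days.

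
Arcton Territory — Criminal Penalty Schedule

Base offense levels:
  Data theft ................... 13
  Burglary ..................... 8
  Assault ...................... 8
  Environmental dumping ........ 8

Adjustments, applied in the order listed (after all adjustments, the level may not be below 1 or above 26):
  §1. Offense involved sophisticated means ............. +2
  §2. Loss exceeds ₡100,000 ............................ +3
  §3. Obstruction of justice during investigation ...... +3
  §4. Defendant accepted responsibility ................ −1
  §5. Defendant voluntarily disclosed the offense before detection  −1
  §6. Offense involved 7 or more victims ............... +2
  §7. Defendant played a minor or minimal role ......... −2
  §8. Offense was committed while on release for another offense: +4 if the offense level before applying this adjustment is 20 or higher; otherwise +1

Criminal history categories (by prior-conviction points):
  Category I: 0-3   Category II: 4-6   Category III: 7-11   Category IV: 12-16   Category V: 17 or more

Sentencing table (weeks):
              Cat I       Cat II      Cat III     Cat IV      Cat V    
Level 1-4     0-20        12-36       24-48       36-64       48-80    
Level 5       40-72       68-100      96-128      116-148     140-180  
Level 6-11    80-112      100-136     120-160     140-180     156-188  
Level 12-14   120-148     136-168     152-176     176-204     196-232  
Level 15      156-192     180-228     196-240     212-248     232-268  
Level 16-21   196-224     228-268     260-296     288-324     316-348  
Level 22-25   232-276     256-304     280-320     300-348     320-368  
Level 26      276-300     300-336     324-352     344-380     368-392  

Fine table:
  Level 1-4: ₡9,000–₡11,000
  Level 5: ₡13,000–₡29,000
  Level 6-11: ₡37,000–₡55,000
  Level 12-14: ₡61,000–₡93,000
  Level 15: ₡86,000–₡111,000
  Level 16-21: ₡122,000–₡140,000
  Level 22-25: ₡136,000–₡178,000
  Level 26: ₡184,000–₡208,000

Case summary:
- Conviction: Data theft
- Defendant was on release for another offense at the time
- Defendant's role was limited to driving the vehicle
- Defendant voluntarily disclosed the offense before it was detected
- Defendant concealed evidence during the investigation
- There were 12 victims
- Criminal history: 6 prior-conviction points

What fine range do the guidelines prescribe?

₡122,000–₡140,000

Base offense level for data theft: 13.
§3 applies: 13 + 3 = 16.
§4 does not apply.
§5 applies: 16 − 1 = 15.
§6 applies: 15 + 2 = 17.
§7 applies: 17 − 2 = 15.
§8 applies (level before this adjustment is 15 < 20, so +1): 15 + 1 = 16.
Final offense level: 16.
Level 16 falls in the 16-21 band.
Fine table: Level 16-21 → ₡122,000–₡140,000.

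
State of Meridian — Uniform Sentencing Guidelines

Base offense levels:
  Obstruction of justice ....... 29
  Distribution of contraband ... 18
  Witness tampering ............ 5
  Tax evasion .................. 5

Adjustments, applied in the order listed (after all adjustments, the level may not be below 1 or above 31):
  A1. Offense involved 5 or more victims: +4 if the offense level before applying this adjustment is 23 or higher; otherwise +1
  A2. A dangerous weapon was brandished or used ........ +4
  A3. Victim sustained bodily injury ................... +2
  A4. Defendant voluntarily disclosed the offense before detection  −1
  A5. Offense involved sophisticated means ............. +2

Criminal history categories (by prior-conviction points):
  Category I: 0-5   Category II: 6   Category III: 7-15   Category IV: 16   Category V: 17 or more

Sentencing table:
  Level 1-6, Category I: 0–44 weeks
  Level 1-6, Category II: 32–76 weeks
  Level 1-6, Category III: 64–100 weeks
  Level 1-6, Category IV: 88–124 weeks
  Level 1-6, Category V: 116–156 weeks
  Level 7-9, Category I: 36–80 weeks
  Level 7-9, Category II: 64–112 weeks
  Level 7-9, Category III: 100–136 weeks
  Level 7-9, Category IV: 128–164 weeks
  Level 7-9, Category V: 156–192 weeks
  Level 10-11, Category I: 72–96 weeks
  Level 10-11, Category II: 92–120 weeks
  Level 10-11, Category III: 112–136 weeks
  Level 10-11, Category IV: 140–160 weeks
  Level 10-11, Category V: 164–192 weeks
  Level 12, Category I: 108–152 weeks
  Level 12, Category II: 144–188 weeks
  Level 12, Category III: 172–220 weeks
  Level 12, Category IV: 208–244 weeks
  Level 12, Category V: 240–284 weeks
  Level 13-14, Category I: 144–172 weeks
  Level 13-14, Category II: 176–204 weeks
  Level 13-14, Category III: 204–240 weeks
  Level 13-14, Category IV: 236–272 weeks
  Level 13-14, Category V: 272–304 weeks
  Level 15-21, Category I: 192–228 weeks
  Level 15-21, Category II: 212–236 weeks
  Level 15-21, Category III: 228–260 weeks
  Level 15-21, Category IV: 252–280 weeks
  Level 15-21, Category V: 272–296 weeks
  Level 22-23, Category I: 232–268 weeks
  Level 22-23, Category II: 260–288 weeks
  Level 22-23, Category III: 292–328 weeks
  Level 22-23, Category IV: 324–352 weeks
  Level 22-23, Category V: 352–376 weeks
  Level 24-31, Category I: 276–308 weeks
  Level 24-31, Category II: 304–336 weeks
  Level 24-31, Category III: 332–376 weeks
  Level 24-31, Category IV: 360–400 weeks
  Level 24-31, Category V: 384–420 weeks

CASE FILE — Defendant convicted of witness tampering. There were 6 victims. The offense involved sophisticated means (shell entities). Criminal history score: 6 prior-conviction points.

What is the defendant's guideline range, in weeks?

Base offense level for witness tampering: 5.
A1 applies (level before this adjustment is 5 < 23, so +1): 5 + 1 = 6.
A2 does not apply.
A3 does not apply.
A4 does not apply.
A5 applies: 6 + 2 = 8.
Final offense level: 8.
Criminal history: 6 prior points → Category II (6).
Level 8 falls in the 7-9 band.
Grid: Level 7-9 × Category II = 64-112 weeks.

64-112 weeks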